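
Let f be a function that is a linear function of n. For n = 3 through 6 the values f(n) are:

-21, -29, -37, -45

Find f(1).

-5

Write f(n) = an + b; the 4 given values yield a linear system in the 2 coefficients.
Solving, f(n) = -8n + 3.
Then f(1) = -5.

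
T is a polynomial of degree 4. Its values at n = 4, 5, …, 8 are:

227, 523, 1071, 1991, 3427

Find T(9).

5547

Write T(n) = an^4 + bn³ + cn² + dn + e; the 5 given values yield a linear system in the 5 coefficients.
Solving, T(n) = n^4 - 2n³ + 5n² + 4n + 3.
Then T(9) = 5547.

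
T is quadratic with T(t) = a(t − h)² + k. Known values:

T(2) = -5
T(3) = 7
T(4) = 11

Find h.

4

First differences 12, 4; second difference -8 = 2a, so a = -4.
Expanding, the t-coefficient is −2ah = 8h; matching it to the data gives h = 4, and then k = 11.
So T(t) = -4(t − 4)² + 11.
Hence h = 4.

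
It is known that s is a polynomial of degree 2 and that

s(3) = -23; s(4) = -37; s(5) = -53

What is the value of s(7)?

-91

Write s(x) = ax² + bx + c; the 3 given values yield a linear system in the 3 coefficients.
Solving, s(x) = -x² - 7x + 7.
Then s(7) = -91.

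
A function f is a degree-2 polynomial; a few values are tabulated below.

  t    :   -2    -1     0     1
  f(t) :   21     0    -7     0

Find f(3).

56

First differences: -21, -7, 7. Second differences: 14, 14.
Level-2 differences are constant, so f has degree 2.
Fitting a degree-2 polynomial gives f(t) = 7t² - 7.
Then f(3) = 56.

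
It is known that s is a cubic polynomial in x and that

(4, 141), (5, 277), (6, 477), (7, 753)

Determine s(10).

Write s(x) = ax³ + bx² + cx + d; the 4 given values yield a linear system in the 4 coefficients.
Solving, s(x) = 2x³ + 2x² - 4x - 3.
Then s(10) = 2157.

2157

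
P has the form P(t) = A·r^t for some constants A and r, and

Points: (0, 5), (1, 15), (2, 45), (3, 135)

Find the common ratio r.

Consecutive ratio: 15/5 = 3, and 45/15 = 3, so r = 3.
Then A·3^0 = 5 gives A = 5, and P(t) = 5·3^t.

3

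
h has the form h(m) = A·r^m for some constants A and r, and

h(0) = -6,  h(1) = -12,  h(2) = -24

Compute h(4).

Consecutive ratio: -12/(-6) = 2, and -24/(-12) = 2, so r = 2.
Then A·2^0 = -6 gives A = -6, and h(m) = -6·2^m.
h(4) = -6·2^4 = -96.

-96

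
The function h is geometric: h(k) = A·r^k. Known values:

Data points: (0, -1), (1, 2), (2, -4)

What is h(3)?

Consecutive ratio: 2/(-1) = -2, and -4/2 = -2, so r = -2.
Then A·(-2)^0 = -1 gives A = -1, and h(k) = -1·(-2)^k.
h(3) = -1·(-2)^3 = 8.

8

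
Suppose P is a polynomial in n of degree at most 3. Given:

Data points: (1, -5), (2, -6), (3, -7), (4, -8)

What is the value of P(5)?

-9

First differences: -1, -1, -1.
Level-1 differences are constant, so P has degree 1.
Fitting a degree-1 polynomial gives P(n) = -n - 4.
Then P(5) = -9.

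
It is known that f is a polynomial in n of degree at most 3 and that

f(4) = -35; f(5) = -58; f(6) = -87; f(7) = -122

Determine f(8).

First differences: -23, -29, -35. Second differences: -6, -6.
Level-2 differences are constant, so f has degree 2.
Fitting a degree-2 polynomial gives f(n) = -3n² + 4n - 3.
Then f(8) = -163.

-163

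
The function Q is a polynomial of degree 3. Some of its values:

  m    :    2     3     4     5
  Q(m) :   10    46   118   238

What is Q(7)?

Write Q(m) = am³ + bm² + cm + d; the 4 given values yield a linear system in the 4 coefficients.
Solving, Q(m) = 2m³ - 2m - 2.
Then Q(7) = 670.

670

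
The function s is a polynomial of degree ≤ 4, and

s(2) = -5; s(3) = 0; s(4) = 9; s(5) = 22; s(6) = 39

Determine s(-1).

4

Write s(m) = am^4 + bm³ + cm² + dm + e; the 5 given values yield a linear system in the 5 coefficients.
Solving, the top 2 coefficients vanish, and s(m) = 2m² - 5m - 3.
Then s(-1) = 4.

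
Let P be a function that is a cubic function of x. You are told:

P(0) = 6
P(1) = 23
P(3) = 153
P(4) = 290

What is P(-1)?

5

Write P(x) = ax³ + bx² + cx + d; the 4 given values yield a linear system in the 4 coefficients.
Solving, P(x) = 2x³ + 8x² + 7x + 6.
Then P(-1) = 5.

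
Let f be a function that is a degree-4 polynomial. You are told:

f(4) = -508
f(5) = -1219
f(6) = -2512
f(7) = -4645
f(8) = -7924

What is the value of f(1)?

Write f(n) = an^4 + bn³ + cn² + dn + e; the 5 given values yield a linear system in the 5 coefficients.
Solving, f(n) = -2n^4 + n³ - 4n² + 2n - 4.
Then f(1) = -7.

-7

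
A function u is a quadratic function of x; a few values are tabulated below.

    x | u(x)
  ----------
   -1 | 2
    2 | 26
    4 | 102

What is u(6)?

Write u(x) = ax² + bx + c; the 3 given values yield a linear system in the 3 coefficients.
Solving, u(x) = 6x² + 2x - 2.
Then u(6) = 226.

226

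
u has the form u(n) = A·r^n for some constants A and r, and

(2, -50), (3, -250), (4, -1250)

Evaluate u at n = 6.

Consecutive ratio: -250/(-50) = 5, and -1250/(-250) = 5, so r = 5.
Then A·5^2 = -50 gives A = -2, and u(n) = -2·5^n.
u(6) = -2·5^6 = -31250.

-31250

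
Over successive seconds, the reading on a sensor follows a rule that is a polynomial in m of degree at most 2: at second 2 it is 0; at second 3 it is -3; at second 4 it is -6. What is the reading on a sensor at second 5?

Write the value at m as f(m).
Write f(m) = am² + bm + c; the 3 given values yield a linear system in the 3 coefficients.
Solving, the leading coefficient vanishes, and f(m) = -3m + 6.
Then f(5) = -9.

-9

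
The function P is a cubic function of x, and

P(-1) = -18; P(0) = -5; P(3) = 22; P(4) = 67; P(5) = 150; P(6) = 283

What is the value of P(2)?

3

Write P(x) = ax³ + bx² + cx + d; the 6 given values yield a linear system in the 4 coefficients.
Solving, P(x) = 2x³ - 5x² + 6x - 5.
Then P(2) = 3.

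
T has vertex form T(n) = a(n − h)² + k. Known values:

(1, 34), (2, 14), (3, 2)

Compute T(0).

62

First differences -20, -12; second difference 8 = 2a, so a = 4.
Expanding, the n-coefficient is −2ah = -8h; matching it to the data gives h = 4, and then k = -2.
So T(n) = 4(n − 4)² − 2.
T(0) = 4·(-4)² − 2 = 62.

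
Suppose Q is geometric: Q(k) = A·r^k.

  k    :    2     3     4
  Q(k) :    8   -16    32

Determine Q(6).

Consecutive ratio: -16/8 = -2, and 32/(-16) = -2, so r = -2.
Then A·(-2)^2 = 8 gives A = 2, and Q(k) = 2·(-2)^k.
Q(6) = 2·(-2)^6 = 128.

128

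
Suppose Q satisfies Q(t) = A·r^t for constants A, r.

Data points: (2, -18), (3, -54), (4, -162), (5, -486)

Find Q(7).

-4374

Consecutive ratio: -54/(-18) = 3, and -162/(-54) = 3, so r = 3.
Then A·3^2 = -18 gives A = -2, and Q(t) = -2·3^t.
Q(7) = -2·3^7 = -4374.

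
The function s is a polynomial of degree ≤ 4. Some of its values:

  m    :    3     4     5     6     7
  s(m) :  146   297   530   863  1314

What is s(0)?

Write s(m) = am^4 + bm³ + cm² + dm + e; the 5 given values yield a linear system in the 5 coefficients.
Solving, the leading coefficient vanishes, and s(m) = 3m³ + 5m² + 5m + 5.
Then s(0) = 5.

5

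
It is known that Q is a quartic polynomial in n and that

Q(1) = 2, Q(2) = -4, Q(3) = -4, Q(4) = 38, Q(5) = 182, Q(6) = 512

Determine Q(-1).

First differences: -6, 0, 42, 144, 330. Second differences: 6, 42, 102, 186. Third differences: 36, 60, 84. Fourth differences: 24, 24.
Level-4 differences are constant, so Q has degree 4.
Fitting a degree-4 polynomial gives Q(n) = n^4 - 4n³ + 2n² + n + 2.
Then Q(-1) = 8.

8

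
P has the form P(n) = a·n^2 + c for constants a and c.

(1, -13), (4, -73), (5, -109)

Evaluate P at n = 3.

-45

From P(1) = -13 and P(4) = -73: 1a + c = -13 and 16a + c = -73.
Subtracting: 15a = -60, so a = -4; then c = -13 − (-4)·1 = -9.
So P(n) = -4n² − 9, and P(3) = -45.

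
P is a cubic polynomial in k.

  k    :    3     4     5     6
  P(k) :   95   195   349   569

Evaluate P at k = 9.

Write P(k) = ak³ + bk² + ck + d; the 4 given values yield a linear system in the 4 coefficients.
Solving, P(k) = 2k³ + 3k² + 5k - 1.
Then P(9) = 1745.

1745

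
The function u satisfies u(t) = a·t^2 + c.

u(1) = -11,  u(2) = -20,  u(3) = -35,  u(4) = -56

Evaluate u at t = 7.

From u(1) = -11 and u(2) = -20: 1a + c = -11 and 4a + c = -20.
Subtracting: 3a = -9, so a = -3; then c = -11 − (-3)·1 = -8.
So u(t) = -3t² − 8, and u(7) = -155.

-155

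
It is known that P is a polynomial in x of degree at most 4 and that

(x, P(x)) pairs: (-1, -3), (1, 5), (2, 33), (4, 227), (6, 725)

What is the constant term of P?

-1

Write P(x) = ax^4 + bx³ + cx² + dx + e; the 5 given values yield a linear system in the 5 coefficients.
Solving, the leading coefficient vanishes, and P(x) = 3x³ + 2x² + x - 1.
The constant term is P(0) = -1.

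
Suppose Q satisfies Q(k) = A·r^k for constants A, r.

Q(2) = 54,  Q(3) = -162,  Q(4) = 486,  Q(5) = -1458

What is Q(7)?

-13122

Consecutive ratio: -162/54 = -3, and 486/(-162) = -3, so r = -3.
Then A·(-3)^2 = 54 gives A = 6, and Q(k) = 6·(-3)^k.
Q(7) = 6·(-3)^7 = -13122.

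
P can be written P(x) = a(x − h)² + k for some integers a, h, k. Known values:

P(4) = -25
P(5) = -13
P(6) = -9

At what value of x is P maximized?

First differences 12, 4; second difference -8 = 2a, so a = -4.
Expanding, the x-coefficient is −2ah = 8h; matching it to the data gives h = 6, and then k = -9.
So P(x) = -4(x − 6)² − 9.
Hence h = 6.

6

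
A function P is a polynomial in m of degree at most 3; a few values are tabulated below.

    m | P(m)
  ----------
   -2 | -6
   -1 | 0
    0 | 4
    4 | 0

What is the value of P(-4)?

Write P(m) = am³ + bm² + cm + d; the 4 given values yield a linear system in the 4 coefficients.
Solving, the leading coefficient vanishes, and P(m) = -m² + 3m + 4.
Then P(-4) = -24.

-24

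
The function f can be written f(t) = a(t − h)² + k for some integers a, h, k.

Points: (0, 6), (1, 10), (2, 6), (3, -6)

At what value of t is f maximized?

1

First differences 4, -4, -12; second difference -8 = 2a, so a = -4.
Expanding, the t-coefficient is −2ah = 8h; matching it to the data gives h = 1, and then k = 10.
So f(t) = -4(t − 1)² + 10.
Hence h = 1.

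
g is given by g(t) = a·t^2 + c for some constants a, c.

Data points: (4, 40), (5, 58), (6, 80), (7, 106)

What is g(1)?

From g(4) = 40 and g(5) = 58: 16a + c = 40 and 25a + c = 58.
Subtracting: 9a = 18, so a = 2; then c = 40 − 2·16 = 8.
So g(t) = 2t² + 8, and g(1) = 10.

10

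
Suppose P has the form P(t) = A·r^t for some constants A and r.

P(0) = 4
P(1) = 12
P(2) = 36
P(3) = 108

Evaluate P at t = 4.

324

Consecutive ratio: 12/4 = 3, and 36/12 = 3, so r = 3.
Then A·3^0 = 4 gives A = 4, and P(t) = 4·3^t.
P(4) = 4·3^4 = 324.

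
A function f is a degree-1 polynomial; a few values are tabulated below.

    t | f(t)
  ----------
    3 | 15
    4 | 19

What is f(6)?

Write f(t) = at + b; the 2 given values yield a linear system in the 2 coefficients.
Solving, f(t) = 4t + 3.
Then f(6) = 27.

27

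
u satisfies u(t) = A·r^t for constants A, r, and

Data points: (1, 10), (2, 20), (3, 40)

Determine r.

Consecutive ratio: 20/10 = 2, and 40/20 = 2, so r = 2.
Then A·2^1 = 10 gives A = 5, and u(t) = 5·2^t.

2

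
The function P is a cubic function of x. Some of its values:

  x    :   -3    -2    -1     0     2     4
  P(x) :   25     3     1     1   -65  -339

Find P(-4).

85

Write P(x) = ax³ + bx² + cx + d; the 6 given values yield a linear system in the 4 coefficients.
Solving, P(x) = -3x³ - 8x² - 5x + 1.
Then P(-4) = 85.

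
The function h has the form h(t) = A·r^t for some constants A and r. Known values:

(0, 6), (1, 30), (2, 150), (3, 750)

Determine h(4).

Consecutive ratio: 30/6 = 5, and 150/30 = 5, so r = 5.
Then A·5^0 = 6 gives A = 6, and h(t) = 6·5^t.
h(4) = 6·5^4 = 3750.

3750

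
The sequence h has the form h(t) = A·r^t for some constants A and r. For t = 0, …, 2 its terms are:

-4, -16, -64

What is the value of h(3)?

-256

Consecutive ratio: -16/(-4) = 4, and -64/(-16) = 4, so r = 4.
Then A·4^0 = -4 gives A = -4, and h(t) = -4·4^t.
h(3) = -4·4^3 = -256.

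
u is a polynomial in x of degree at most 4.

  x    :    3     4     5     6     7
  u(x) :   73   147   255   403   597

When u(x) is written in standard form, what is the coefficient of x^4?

First differences: 74, 108, 148, 194. Second differences: 34, 40, 46. Third differences: 6, 6.
Level-3 differences are constant, so u has degree 3.
Fitting a degree-3 polynomial gives u(x) = x³ + 5x² + 2x - 5.
The coefficient of x^4 is 0.

0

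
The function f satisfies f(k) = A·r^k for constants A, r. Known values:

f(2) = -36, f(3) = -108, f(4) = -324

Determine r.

Consecutive ratio: -108/(-36) = 3, and -324/(-108) = 3, so r = 3.
Then A·3^2 = -36 gives A = -4, and f(k) = -4·3^k.

3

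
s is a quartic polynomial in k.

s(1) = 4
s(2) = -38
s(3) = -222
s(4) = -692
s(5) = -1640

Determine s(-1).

Write s(k) = ak^4 + bk³ + ck² + dk + e; the 5 given values yield a linear system in the 5 coefficients.
Solving, s(k) = -2k^4 - 4k³ + 3k² + 7k.
Then s(-1) = -2.

-2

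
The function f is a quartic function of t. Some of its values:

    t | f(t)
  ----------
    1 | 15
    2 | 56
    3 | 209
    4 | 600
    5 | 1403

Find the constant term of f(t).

8

Write f(t) = at^4 + bt³ + ct² + dt + e; the 5 given values yield a linear system in the 5 coefficients.
Solving, f(t) = 2t^4 + t³ + 4t + 8.
The constant term is f(0) = 8.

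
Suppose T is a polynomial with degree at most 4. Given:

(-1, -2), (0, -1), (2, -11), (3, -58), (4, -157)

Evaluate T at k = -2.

Write T(k) = ak^4 + bk³ + ck² + dk + e; the 5 given values yield a linear system in the 5 coefficients.
Solving, the leading coefficient vanishes, and T(k) = -3k³ + k² + 5k - 1.
Then T(-2) = 17.

17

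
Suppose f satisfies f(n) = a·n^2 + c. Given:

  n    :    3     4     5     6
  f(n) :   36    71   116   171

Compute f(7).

236

From f(3) = 36 and f(4) = 71: 9a + c = 36 and 16a + c = 71.
Subtracting: 7a = 35, so a = 5; then c = 36 − 5·9 = -9.
So f(n) = 5n² − 9, and f(7) = 236.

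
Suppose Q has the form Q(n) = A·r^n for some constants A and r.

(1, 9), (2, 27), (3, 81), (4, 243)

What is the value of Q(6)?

2187

Consecutive ratio: 27/9 = 3, and 81/27 = 3, so r = 3.
Then A·3^1 = 9 gives A = 3, and Q(n) = 3·3^n.
Q(6) = 3·3^6 = 2187.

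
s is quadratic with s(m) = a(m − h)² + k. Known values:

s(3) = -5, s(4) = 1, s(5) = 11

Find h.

2

First differences 6, 10; second difference 4 = 2a, so a = 2.
Expanding, the m-coefficient is −2ah = -4h; matching it to the data gives h = 2, and then k = -7.
So s(m) = 2(m − 2)² − 7.
Hence h = 2.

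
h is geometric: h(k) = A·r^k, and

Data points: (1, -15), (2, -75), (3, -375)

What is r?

5

Consecutive ratio: -75/(-15) = 5, and -375/(-75) = 5, so r = 5.
Then A·5^1 = -15 gives A = -3, and h(k) = -3·5^k.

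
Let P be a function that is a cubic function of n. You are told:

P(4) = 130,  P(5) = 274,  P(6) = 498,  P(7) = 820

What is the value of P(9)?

1830

Write P(n) = an³ + bn² + cn + d; the 4 given values yield a linear system in the 4 coefficients.
Solving, P(n) = 3n³ - 5n² + 6n - 6.
Then P(9) = 1830.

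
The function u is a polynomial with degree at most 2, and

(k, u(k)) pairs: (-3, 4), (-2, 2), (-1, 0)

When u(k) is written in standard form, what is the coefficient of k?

-2

Write u(k) = ak² + bk + c; the 3 given values yield a linear system in the 3 coefficients.
Solving, the leading coefficient vanishes, and u(k) = -2k - 2.
The coefficient of k is -2.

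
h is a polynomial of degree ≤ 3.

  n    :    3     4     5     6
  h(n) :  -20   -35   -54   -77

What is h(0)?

First differences: -15, -19, -23. Second differences: -4, -4.
Level-2 differences are constant, so h has degree 2.
Fitting a degree-2 polynomial gives h(n) = -2n² - n + 1.
The constant term is h(0) = 1.

1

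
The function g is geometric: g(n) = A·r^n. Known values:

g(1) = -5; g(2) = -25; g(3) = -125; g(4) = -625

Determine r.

Consecutive ratio: -25/(-5) = 5, and -125/(-25) = 5, so r = 5.
Then A·5^1 = -5 gives A = -1, and g(n) = -1·5^n.

5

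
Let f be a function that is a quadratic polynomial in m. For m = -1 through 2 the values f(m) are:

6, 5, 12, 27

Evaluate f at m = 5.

First differences: -1, 7, 15. Second differences: 8, 8.
Level-2 differences are constant, so f has degree 2.
Fitting a degree-2 polynomial gives f(m) = 4m² + 3m + 5.
Then f(5) = 120.

120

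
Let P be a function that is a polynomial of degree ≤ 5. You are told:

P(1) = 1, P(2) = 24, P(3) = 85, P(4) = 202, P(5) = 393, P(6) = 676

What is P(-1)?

First differences: 23, 61, 117, 191, 283. Second differences: 38, 56, 74, 92. Third differences: 18, 18, 18.
Level-3 differences are constant, so P has degree 3.
Fitting a degree-3 polynomial gives P(k) = 3k³ + k² - k - 2.
Then P(-1) = -3.

-3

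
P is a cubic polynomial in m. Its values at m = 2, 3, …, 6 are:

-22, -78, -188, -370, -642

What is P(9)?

First differences: -56, -110, -182, -272. Second differences: -54, -72, -90. Third differences: -18, -18.
Level-3 differences are constant, so P has degree 3.
Fitting a degree-3 polynomial gives P(m) = -3m³ + m.
Then P(9) = -2178.

-2178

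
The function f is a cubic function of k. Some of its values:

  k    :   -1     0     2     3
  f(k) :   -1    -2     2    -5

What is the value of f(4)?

-26

Write f(k) = ak³ + bk² + ck + d; the 4 given values yield a linear system in the 4 coefficients.
Solving, f(k) = -k³ + 2k² + 2k - 2.
Then f(4) = -26.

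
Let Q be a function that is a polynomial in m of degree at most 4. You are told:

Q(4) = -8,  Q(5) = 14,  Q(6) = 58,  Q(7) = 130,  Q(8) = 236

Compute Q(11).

818

First differences: 22, 44, 72, 106. Second differences: 22, 28, 34. Third differences: 6, 6.
Level-3 differences are constant, so Q has degree 3.
Fitting a degree-3 polynomial gives Q(m) = m³ - 4m² - 3m + 4.
Then Q(11) = 818.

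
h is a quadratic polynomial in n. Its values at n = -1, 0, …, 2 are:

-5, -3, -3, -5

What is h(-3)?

Write h(n) = an² + bn + c; the 4 given values yield a linear system in the 3 coefficients.
Solving, h(n) = -n² + n - 3.
Then h(-3) = -15.

-15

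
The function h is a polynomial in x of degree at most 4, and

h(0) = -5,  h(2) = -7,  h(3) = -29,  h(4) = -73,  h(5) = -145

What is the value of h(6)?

Write h(x) = ax^4 + bx³ + cx² + dx + e; the 5 given values yield a linear system in the 5 coefficients.
Solving, the leading coefficient vanishes, and h(x) = -x³ - 2x² + 7x - 5.
Then h(6) = -251.

-251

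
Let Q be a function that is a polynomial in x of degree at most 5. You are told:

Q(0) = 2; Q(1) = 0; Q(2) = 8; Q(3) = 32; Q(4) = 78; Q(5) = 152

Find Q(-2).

12

First differences: -2, 8, 24, 46, 74. Second differences: 10, 16, 22, 28. Third differences: 6, 6, 6.
Level-3 differences are constant, so Q has degree 3.
Fitting a degree-3 polynomial gives Q(x) = x³ + 2x² - 5x + 2.
Then Q(-2) = 12.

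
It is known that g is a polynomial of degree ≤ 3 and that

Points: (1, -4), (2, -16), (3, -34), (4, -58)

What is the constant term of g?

Write g(k) = ak³ + bk² + ck + d; the 4 given values yield a linear system in the 4 coefficients.
Solving, the leading coefficient vanishes, and g(k) = -3k² - 3k + 2.
The constant term is g(0) = 2.

2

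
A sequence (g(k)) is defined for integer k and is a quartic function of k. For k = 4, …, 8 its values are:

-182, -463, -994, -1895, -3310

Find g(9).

Write g(k) = ak^4 + bk³ + ck² + dk + e; the 5 given values yield a linear system in the 5 coefficients.
Solving, g(k) = -k^4 + 2k³ - 4k² + 2k + 2.
Then g(9) = -5407.

-5407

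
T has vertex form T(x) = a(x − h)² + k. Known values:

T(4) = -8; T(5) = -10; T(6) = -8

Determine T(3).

-2

First differences -2, 2; second difference 4 = 2a, so a = 2.
Expanding, the x-coefficient is −2ah = -4h; matching it to the data gives h = 5, and then k = -10.
So T(x) = 2(x − 5)² − 10.
T(3) = 2·(-2)² − 10 = -2.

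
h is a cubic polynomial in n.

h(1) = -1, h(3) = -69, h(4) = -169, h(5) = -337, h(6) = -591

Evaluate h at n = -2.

Write h(n) = an³ + bn² + cn + d; the 5 given values yield a linear system in the 4 coefficients.
Solving, h(n) = -3n³ + 2n² - 3n + 3.
Then h(-2) = 41.

41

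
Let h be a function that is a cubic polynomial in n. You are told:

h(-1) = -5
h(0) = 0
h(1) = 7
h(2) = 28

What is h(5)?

295

Write h(n) = an³ + bn² + cn + d; the 4 given values yield a linear system in the 4 coefficients.
Solving, h(n) = 2n³ + n² + 4n.
Then h(5) = 295.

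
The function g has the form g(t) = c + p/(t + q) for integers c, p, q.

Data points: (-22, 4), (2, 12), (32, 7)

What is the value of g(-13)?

(g(t) − c)(t + q) = p for each data point; the three points give a linear system in c and q, then p follows.
Solving: c = 6, q = 4, p = 36, so g(t) = 6 + 36/(t + 4).
Then g(-13) = 6 + 36/(-9) = 2.

2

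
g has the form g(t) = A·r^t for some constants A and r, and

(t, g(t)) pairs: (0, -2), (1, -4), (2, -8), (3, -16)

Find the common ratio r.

2

Consecutive ratio: -4/(-2) = 2, and -8/(-4) = 2, so r = 2.
Then A·2^0 = -2 gives A = -2, and g(t) = -2·2^t.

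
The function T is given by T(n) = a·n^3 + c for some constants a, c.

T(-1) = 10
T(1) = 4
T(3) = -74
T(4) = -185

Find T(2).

From T(-1) = 10 and T(1) = 4: -1a + c = 10 and 1a + c = 4.
Subtracting: 2a = -6, so a = -3; then c = 10 − (-3)·(-1) = 7.
So T(n) = -3n³ + 7, and T(2) = -17.

-17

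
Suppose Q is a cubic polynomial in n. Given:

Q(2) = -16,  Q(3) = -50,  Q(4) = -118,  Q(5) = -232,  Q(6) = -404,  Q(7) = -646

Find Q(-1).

First differences: -34, -68, -114, -172, -242. Second differences: -34, -46, -58, -70. Third differences: -12, -12, -12.
Level-3 differences are constant, so Q has degree 3.
Fitting a degree-3 polynomial gives Q(n) = -2n³ + n² - n - 2.
Then Q(-1) = 2.

2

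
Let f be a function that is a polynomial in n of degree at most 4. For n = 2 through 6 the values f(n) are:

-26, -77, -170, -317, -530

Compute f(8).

Write f(n) = an^4 + bn³ + cn² + dn + e; the 5 given values yield a linear system in the 5 coefficients.
Solving, the leading coefficient vanishes, and f(n) = -2n³ - 3n² + 2n - 2.
Then f(8) = -1202.

-1202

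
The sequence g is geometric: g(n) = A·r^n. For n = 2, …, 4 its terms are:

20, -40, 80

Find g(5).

-160

Consecutive ratio: -40/20 = -2, and 80/(-40) = -2, so r = -2.
Then A·(-2)^2 = 20 gives A = 5, and g(n) = 5·(-2)^n.
g(5) = 5·(-2)^5 = -160.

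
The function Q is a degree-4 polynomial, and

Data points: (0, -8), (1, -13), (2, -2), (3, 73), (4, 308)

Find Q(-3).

Write Q(m) = am^4 + bm³ + cm² + dm + e; the 5 given values yield a linear system in the 5 coefficients.
Solving, Q(m) = 2m^4 - 4m³ + 6m² - 9m - 8.
Then Q(-3) = 343.

343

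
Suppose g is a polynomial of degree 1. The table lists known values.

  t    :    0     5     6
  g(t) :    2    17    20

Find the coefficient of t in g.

Write g(t) = at + b; the 3 given values yield a linear system in the 2 coefficients.
Solving, g(t) = 3t + 2.
The coefficient of t is 3.

3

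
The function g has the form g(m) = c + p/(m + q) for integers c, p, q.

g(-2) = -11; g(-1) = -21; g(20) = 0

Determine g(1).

(g(m) − c)(m + q) = p for each data point; the three points give a linear system in c and q, then p follows.
Solving: c = -1, q = 0, p = 20, so g(m) = -1 + 20/(m + 0).
Then g(1) = -1 + 20/1 = 19.

19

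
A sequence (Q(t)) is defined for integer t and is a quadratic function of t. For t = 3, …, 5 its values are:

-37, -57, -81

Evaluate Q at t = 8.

-177

Write Q(t) = at² + bt + c; the 3 given values yield a linear system in the 3 coefficients.
Solving, Q(t) = -2t² - 6t - 1.
Then Q(8) = -177.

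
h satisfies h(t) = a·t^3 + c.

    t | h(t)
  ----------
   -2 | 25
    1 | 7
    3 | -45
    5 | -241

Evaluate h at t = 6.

From h(-2) = 25 and h(1) = 7: -8a + c = 25 and 1a + c = 7.
Subtracting: 9a = -18, so a = -2; then c = 25 − (-2)·(-8) = 9.
So h(t) = -2t³ + 9, and h(6) = -423.

-423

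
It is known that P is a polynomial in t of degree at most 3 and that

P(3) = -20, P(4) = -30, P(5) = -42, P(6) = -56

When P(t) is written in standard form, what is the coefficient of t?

-3

First differences: -10, -12, -14. Second differences: -2, -2.
Level-2 differences are constant, so P has degree 2.
Fitting a degree-2 polynomial gives P(t) = -t² - 3t - 2.
The coefficient of t is -3.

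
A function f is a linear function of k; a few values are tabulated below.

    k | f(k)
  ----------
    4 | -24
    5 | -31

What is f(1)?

-3

Write f(k) = ak + b; the 2 given values yield a linear system in the 2 coefficients.
Solving, f(k) = -7k + 4.
Then f(1) = -3.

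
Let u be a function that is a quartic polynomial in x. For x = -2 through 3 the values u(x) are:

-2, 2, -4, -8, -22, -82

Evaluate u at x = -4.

-208

First differences: 4, -6, -4, -14, -60. Second differences: -10, 2, -10, -46. Third differences: 12, -12, -36. Fourth differences: -24, -24.
Level-4 differences are constant, so u has degree 4.
Fitting a degree-4 polynomial gives u(x) = -x^4 + 2x² - 5x - 4.
Then u(-4) = -208.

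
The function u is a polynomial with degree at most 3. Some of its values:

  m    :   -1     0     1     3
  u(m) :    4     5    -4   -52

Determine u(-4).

-59

Write u(m) = am³ + bm² + cm + d; the 4 given values yield a linear system in the 4 coefficients.
Solving, the leading coefficient vanishes, and u(m) = -5m² - 4m + 5.
Then u(-4) = -59.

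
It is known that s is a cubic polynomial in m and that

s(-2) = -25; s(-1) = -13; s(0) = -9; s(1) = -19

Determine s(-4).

Write s(m) = am³ + bm² + cm + d; the 4 given values yield a linear system in the 4 coefficients.
Solving, s(m) = -m³ - 7m² - 2m - 9.
Then s(-4) = -49.

-49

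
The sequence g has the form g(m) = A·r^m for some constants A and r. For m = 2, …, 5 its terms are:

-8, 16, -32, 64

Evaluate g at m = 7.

Consecutive ratio: 16/(-8) = -2, and -32/16 = -2, so r = -2.
Then A·(-2)^2 = -8 gives A = -2, and g(m) = -2·(-2)^m.
g(7) = -2·(-2)^7 = 256.

256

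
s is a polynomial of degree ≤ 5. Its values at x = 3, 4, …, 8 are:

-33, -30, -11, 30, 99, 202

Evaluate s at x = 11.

775

First differences: 3, 19, 41, 69, 103. Second differences: 16, 22, 28, 34. Third differences: 6, 6, 6.
Level-3 differences are constant, so s has degree 3.
Fitting a degree-3 polynomial gives s(x) = x³ - 4x² - 6x - 6.
Then s(11) = 775.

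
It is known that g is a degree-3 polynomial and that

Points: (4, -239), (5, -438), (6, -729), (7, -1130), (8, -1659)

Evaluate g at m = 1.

-14

First differences: -199, -291, -401, -529. Second differences: -92, -110, -128. Third differences: -18, -18.
Level-3 differences are constant, so g has degree 3.
Fitting a degree-3 polynomial gives g(m) = -3m³ - m² - 7m - 3.
Then g(1) = -14.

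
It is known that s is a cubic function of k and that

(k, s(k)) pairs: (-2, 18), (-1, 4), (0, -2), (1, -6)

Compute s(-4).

94

Write s(k) = ak³ + bk² + ck + d; the 4 given values yield a linear system in the 4 coefficients.
Solving, s(k) = -k³ + k² - 4k - 2.
Then s(-4) = 94.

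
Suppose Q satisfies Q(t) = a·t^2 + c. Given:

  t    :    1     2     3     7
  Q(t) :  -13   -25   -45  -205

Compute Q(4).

From Q(1) = -13 and Q(2) = -25: 1a + c = -13 and 4a + c = -25.
Subtracting: 3a = -12, so a = -4; then c = -13 − (-4)·1 = -9.
So Q(t) = -4t² − 9, and Q(4) = -73.

-73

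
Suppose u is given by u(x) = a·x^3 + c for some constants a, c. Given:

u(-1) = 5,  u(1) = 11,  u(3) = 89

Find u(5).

383

From u(-1) = 5 and u(1) = 11: -1a + c = 5 and 1a + c = 11.
Subtracting: 2a = 6, so a = 3; then c = 5 − 3·(-1) = 8.
So u(x) = 3x³ + 8, and u(5) = 383.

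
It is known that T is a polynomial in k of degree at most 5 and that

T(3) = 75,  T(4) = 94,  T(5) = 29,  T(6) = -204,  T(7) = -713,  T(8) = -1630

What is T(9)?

-3111

First differences: 19, -65, -233, -509, -917. Second differences: -84, -168, -276, -408. Third differences: -84, -108, -132. Fourth differences: -24, -24.
Level-4 differences are constant, so T has degree 4.
Fitting a degree-4 polynomial gives T(k) = -k^4 + 4k³ + 7k² - 3k - 6.
Then T(9) = -3111.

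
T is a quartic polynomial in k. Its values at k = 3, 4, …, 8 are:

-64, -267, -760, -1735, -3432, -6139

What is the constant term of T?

5

First differences: -203, -493, -975, -1697, -2707. Second differences: -290, -482, -722, -1010. Third differences: -192, -240, -288. Fourth differences: -48, -48.
Level-4 differences are constant, so T has degree 4.
Fitting a degree-4 polynomial gives T(k) = -2k^4 + 4k³ + k² - 8k + 5.
The constant term is T(0) = 5.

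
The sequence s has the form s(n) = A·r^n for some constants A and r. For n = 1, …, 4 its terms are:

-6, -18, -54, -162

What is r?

3

Consecutive ratio: -18/(-6) = 3, and -54/(-18) = 3, so r = 3.
Then A·3^1 = -6 gives A = -2, and s(n) = -2·3^n.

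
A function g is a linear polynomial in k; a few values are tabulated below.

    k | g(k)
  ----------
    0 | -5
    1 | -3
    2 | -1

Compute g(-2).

-9

First differences: 2, 2.
Level-1 differences are constant, so g has degree 1.
Fitting a degree-1 polynomial gives g(k) = 2k - 5.
Then g(-2) = -9.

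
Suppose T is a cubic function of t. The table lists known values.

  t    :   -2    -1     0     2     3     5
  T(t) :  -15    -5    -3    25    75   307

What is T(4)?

165

Write T(t) = at³ + bt² + ct + d; the 6 given values yield a linear system in the 4 coefficients.
Solving, T(t) = 2t³ + 2t² + 2t - 3.
Then T(4) = 165.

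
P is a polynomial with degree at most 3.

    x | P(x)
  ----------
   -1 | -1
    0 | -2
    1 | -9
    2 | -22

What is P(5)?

Write P(x) = ax³ + bx² + cx + d; the 4 given values yield a linear system in the 4 coefficients.
Solving, the leading coefficient vanishes, and P(x) = -3x² - 4x - 2.
Then P(5) = -97.

-97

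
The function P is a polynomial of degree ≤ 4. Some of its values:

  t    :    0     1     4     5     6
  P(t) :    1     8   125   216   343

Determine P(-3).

Write P(t) = at^4 + bt³ + ct² + dt + e; the 5 given values yield a linear system in the 5 coefficients.
Solving, the leading coefficient vanishes, and P(t) = t³ + 3t² + 3t + 1.
Then P(-3) = -8.

-8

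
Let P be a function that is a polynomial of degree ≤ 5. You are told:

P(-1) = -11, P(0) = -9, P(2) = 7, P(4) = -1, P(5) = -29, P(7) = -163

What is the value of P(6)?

-81

Write P(x) = ax^5 + bx^4 + cx³ + dx² + ex + p; the 6 given values yield a linear system in the 6 coefficients.
Solving, the top 2 coefficients vanish, and P(x) = -x³ + 3x² + 6x - 9.
Then P(6) = -81.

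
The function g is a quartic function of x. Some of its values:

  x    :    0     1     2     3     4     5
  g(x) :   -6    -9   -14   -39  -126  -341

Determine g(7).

First differences: -3, -5, -25, -87, -215. Second differences: -2, -20, -62, -128. Third differences: -18, -42, -66. Fourth differences: -24, -24.
Level-4 differences are constant, so g has degree 4.
Fitting a degree-4 polynomial gives g(x) = -x^4 + 3x³ - 3x² - 2x - 6.
Then g(7) = -1539.

-1539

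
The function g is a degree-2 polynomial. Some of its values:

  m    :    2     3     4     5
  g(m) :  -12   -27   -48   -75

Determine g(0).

0

First differences: -15, -21, -27. Second differences: -6, -6.
Level-2 differences are constant, so g has degree 2.
Fitting a degree-2 polynomial gives g(m) = -3m².
Then g(0) = 0.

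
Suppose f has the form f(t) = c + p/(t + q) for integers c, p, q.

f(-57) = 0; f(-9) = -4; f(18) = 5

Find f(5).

(f(t) − c)(t + q) = p for each data point; the three points give a linear system in c and q, then p follows.
Solving: c = 1, q = -3, p = 60, so f(t) = 1 + 60/(t − 3).
Then f(5) = 1 + 60/2 = 31.

31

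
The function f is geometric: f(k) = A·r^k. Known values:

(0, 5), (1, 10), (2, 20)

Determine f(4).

Consecutive ratio: 10/5 = 2, and 20/10 = 2, so r = 2.
Then A·2^0 = 5 gives A = 5, and f(k) = 5·2^k.
f(4) = 5·2^4 = 80.

80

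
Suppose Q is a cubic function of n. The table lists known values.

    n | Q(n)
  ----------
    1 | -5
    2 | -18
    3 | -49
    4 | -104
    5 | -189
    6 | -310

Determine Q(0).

First differences: -13, -31, -55, -85, -121. Second differences: -18, -24, -30, -36. Third differences: -6, -6, -6.
Level-3 differences are constant, so Q has degree 3.
Fitting a degree-3 polynomial gives Q(n) = -n³ - 3n² + 3n - 4.
Then Q(0) = -4.

-4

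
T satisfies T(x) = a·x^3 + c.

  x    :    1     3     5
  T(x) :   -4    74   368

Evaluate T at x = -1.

From T(1) = -4 and T(3) = 74: 1a + c = -4 and 27a + c = 74.
Subtracting: 26a = 78, so a = 3; then c = -4 − 3·1 = -7.
So T(x) = 3x³ − 7, and T(-1) = -10.

-10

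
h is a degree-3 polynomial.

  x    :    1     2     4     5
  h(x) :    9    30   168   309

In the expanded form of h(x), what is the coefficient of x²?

2

Write h(x) = ax³ + bx² + cx + d; the 4 given values yield a linear system in the 4 coefficients.
Solving, h(x) = 2x³ + 2x² + x + 4.
The coefficient of x² is 2.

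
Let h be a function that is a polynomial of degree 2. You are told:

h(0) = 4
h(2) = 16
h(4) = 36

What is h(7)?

81

Write h(m) = am² + bm + c; the 3 given values yield a linear system in the 3 coefficients.
Solving, h(m) = m² + 4m + 4.
Then h(7) = 81.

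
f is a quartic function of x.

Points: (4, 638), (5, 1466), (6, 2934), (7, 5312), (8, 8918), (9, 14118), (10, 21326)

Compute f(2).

First differences: 828, 1468, 2378, 3606, 5200, 7208. Second differences: 640, 910, 1228, 1594, 2008. Third differences: 270, 318, 366, 414. Fourth differences: 48, 48, 48.
Level-4 differences are constant, so f has degree 4.
Fitting a degree-4 polynomial gives f(x) = 2x^4 + x³ + 3x² + 2x + 6.
Then f(2) = 62.

62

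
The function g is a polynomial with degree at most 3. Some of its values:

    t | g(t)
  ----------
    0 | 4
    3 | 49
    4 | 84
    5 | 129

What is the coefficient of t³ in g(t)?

Write g(t) = at³ + bt² + ct + d; the 4 given values yield a linear system in the 4 coefficients.
Solving, the leading coefficient vanishes, and g(t) = 5t² + 4.
The coefficient of t³ is 0.

0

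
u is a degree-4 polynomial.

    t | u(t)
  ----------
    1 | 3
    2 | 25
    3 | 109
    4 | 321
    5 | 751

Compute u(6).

Write u(t) = at^4 + bt³ + ct² + dt + e; the 5 given values yield a linear system in the 5 coefficients.
Solving, u(t) = t^4 + t³ + 1.
Then u(6) = 1513.

1513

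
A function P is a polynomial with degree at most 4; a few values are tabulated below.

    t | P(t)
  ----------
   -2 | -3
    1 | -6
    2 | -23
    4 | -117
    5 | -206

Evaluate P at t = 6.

Write P(t) = at^4 + bt³ + ct² + dt + e; the 5 given values yield a linear system in the 5 coefficients.
Solving, the leading coefficient vanishes, and P(t) = -t³ - 3t² - t - 1.
Then P(6) = -331.

-331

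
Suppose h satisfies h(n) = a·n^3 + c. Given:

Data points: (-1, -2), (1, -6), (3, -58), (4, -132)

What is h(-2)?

From h(-1) = -2 and h(1) = -6: -1a + c = -2 and 1a + c = -6.
Subtracting: 2a = -4, so a = -2; then c = -2 − (-2)·(-1) = -4.
So h(n) = -2n³ − 4, and h(-2) = 12.

12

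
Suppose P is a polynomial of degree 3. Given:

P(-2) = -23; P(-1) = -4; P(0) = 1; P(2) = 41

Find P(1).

Write P(t) = at³ + bt² + ct + d; the 4 given values yield a linear system in the 4 coefficients.
Solving, P(t) = 3t³ + 2t² + 4t + 1.
Then P(1) = 10.

10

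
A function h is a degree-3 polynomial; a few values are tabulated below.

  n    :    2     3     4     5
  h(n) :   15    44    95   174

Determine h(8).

639

Write h(n) = an³ + bn² + cn + d; the 4 given values yield a linear system in the 4 coefficients.
Solving, h(n) = n³ + 2n² - 1.
Then h(8) = 639.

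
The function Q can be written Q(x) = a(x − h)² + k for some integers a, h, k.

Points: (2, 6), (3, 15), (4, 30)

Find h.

1

First differences 9, 15; second difference 6 = 2a, so a = 3.
Expanding, the x-coefficient is −2ah = -6h; matching it to the data gives h = 1, and then k = 3.
So Q(x) = 3(x − 1)² + 3.
Hence h = 1.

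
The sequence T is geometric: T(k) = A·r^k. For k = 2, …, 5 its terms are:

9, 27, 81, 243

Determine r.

Consecutive ratio: 27/9 = 3, and 81/27 = 3, so r = 3.
Then A·3^2 = 9 gives A = 1, and T(k) = 1·3^k.

3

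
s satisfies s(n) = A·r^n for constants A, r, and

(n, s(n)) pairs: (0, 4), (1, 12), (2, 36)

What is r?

Consecutive ratio: 12/4 = 3, and 36/12 = 3, so r = 3.
Then A·3^0 = 4 gives A = 4, and s(n) = 4·3^n.

3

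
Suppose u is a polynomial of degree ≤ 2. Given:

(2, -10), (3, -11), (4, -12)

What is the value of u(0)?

First differences: -1, -1.
Level-1 differences are constant, so u has degree 1.
Fitting a degree-1 polynomial gives u(n) = -n - 8.
Then u(0) = -8.

-8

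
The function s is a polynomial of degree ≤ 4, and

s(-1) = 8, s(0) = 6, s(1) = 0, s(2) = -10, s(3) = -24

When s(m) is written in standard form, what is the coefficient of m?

-4

First differences: -2, -6, -10, -14. Second differences: -4, -4, -4.
Level-2 differences are constant, so s has degree 2.
Fitting a degree-2 polynomial gives s(m) = -2m² - 4m + 6.
The coefficient of m is -4.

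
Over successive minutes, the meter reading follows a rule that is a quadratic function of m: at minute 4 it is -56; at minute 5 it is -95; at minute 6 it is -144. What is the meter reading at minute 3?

Write the value at m as g(m).
Write g(m) = am² + bm + c; the 3 given values yield a linear system in the 3 coefficients.
Solving, g(m) = -5m² + 6m.
Then g(3) = -27.

-27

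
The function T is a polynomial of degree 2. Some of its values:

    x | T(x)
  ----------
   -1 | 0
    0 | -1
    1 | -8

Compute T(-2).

-5

Write T(x) = ax² + bx + c; the 3 given values yield a linear system in the 3 coefficients.
Solving, T(x) = -3x² - 4x - 1.
Then T(-2) = -5.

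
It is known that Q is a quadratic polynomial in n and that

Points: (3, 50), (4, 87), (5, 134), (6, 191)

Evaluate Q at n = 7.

Write Q(n) = an² + bn + c; the 4 given values yield a linear system in the 3 coefficients.
Solving, Q(n) = 5n² + 2n - 1.
Then Q(7) = 258.

258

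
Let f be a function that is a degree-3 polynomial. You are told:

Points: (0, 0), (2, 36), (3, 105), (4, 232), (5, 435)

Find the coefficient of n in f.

2

Write f(n) = an³ + bn² + cn + d; the 5 given values yield a linear system in the 4 coefficients.
Solving, f(n) = 3n³ + 2n² + 2n.
The coefficient of n is 2.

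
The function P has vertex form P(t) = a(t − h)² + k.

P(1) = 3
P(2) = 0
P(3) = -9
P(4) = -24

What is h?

First differences -3, -9, -15; second difference -6 = 2a, so a = -3.
Expanding, the t-coefficient is −2ah = 6h; matching it to the data gives h = 1, and then k = 3.
So P(t) = -3(t − 1)² + 3.
Hence h = 1.

1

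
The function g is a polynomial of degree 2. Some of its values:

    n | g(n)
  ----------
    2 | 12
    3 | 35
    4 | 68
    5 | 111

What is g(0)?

First differences: 23, 33, 43. Second differences: 10, 10.
Level-2 differences are constant, so g has degree 2.
Fitting a degree-2 polynomial gives g(n) = 5n² - 2n - 4.
The constant term is g(0) = -4.

-4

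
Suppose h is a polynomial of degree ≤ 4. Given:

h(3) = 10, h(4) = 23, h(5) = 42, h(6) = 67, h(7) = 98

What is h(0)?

7

First differences: 13, 19, 25, 31. Second differences: 6, 6, 6.
Level-2 differences are constant, so h has degree 2.
Fitting a degree-2 polynomial gives h(k) = 3k² - 8k + 7.
The constant term is h(0) = 7.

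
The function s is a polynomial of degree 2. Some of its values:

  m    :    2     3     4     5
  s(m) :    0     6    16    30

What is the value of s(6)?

48

Write s(m) = am² + bm + c; the 4 given values yield a linear system in the 3 coefficients.
Solving, s(m) = 2m² - 4m.
Then s(6) = 48.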